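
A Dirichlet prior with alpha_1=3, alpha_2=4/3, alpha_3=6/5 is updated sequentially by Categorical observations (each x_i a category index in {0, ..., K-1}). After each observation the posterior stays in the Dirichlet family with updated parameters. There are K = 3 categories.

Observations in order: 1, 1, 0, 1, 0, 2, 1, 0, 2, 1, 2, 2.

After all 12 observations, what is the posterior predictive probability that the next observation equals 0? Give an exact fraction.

obs 1: x=1 → posterior Dirichlet(3, 7/3, 6/5)
obs 2: x=1 → posterior Dirichlet(3, 10/3, 6/5)
obs 3: x=0 → posterior Dirichlet(4, 10/3, 6/5)
obs 4: x=1 → posterior Dirichlet(4, 13/3, 6/5)
obs 5: x=0 → posterior Dirichlet(5, 13/3, 6/5)
obs 6: x=2 → posterior Dirichlet(5, 13/3, 11/5)
obs 7: x=1 → posterior Dirichlet(5, 16/3, 11/5)
obs 8: x=0 → posterior Dirichlet(6, 16/3, 11/5)
obs 9: x=2 → posterior Dirichlet(6, 16/3, 16/5)
obs 10: x=1 → posterior Dirichlet(6, 19/3, 16/5)
obs 11: x=2 → posterior Dirichlet(6, 19/3, 21/5)
obs 12: x=2 → posterior Dirichlet(6, 19/3, 26/5)

90/263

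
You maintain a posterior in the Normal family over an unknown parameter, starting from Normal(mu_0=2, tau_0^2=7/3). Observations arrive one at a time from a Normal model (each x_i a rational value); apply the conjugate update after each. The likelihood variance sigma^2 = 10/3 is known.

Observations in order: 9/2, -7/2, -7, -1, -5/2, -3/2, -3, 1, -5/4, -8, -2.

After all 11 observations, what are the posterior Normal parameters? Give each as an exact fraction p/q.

mu_0=-599/348, tau_0^2=70/261

obs 1: x=9/2 → posterior Normal(103/34, 70/51)
obs 2: x=-7/2 → posterior Normal(9/8, 35/36)
obs 3: x=-7 → posterior Normal(-22/31, 70/93)
obs 4: x=-1 → posterior Normal(-29/38, 35/57)
obs 5: x=-5/2 → posterior Normal(-31/30, 14/27)
obs 6: x=-3/2 → posterior Normal(-57/52, 35/78)
obs 7: x=-3 → posterior Normal(-78/59, 70/177)
obs 8: x=1 → posterior Normal(-71/66, 35/99)
obs 9: x=-5/4 → posterior Normal(-319/292, 70/219)
obs 10: x=-8 → posterior Normal(-543/320, 7/24)
obs 11: x=-2 → posterior Normal(-599/348, 70/261)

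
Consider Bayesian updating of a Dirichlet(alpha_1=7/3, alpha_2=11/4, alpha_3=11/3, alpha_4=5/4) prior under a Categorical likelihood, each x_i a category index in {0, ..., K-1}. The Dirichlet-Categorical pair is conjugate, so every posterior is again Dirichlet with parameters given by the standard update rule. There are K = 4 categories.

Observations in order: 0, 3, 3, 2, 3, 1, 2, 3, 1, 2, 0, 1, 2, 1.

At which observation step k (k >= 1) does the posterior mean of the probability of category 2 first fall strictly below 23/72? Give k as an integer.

k = 2

obs 1: x=0 → posterior Dirichlet(10/3, 11/4, 11/3, 5/4)
obs 2: x=3 → posterior Dirichlet(10/3, 11/4, 11/3, 9/4)
obs 3: x=3 → posterior Dirichlet(10/3, 11/4, 11/3, 13/4)
obs 4: x=2 → posterior Dirichlet(10/3, 11/4, 14/3, 13/4)
obs 5: x=3 → posterior Dirichlet(10/3, 11/4, 14/3, 17/4)
obs 6: x=1 → posterior Dirichlet(10/3, 15/4, 14/3, 17/4)
obs 7: x=2 → posterior Dirichlet(10/3, 15/4, 17/3, 17/4)
obs 8: x=3 → posterior Dirichlet(10/3, 15/4, 17/3, 21/4)
obs 9: x=1 → posterior Dirichlet(10/3, 19/4, 17/3, 21/4)
obs 10: x=2 → posterior Dirichlet(10/3, 19/4, 20/3, 21/4)
obs 11: x=0 → posterior Dirichlet(13/3, 19/4, 20/3, 21/4)
obs 12: x=1 → posterior Dirichlet(13/3, 23/4, 20/3, 21/4)
obs 13: x=2 → posterior Dirichlet(13/3, 23/4, 23/3, 21/4)
obs 14: x=1 → posterior Dirichlet(13/3, 27/4, 23/3, 21/4)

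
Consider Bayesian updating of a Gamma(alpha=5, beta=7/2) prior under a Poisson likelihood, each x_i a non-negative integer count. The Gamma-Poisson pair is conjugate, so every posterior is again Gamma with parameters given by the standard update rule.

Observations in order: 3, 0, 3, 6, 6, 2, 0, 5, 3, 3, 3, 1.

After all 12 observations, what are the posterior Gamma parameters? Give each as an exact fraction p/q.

obs 1: x=3 → posterior Gamma(8, 9/2)
obs 2: x=0 → posterior Gamma(8, 11/2)
obs 3: x=3 → posterior Gamma(11, 13/2)
obs 4: x=6 → posterior Gamma(17, 15/2)
obs 5: x=6 → posterior Gamma(23, 17/2)
obs 6: x=2 → posterior Gamma(25, 19/2)
obs 7: x=0 → posterior Gamma(25, 21/2)
obs 8: x=5 → posterior Gamma(30, 23/2)
obs 9: x=3 → posterior Gamma(33, 25/2)
obs 10: x=3 → posterior Gamma(36, 27/2)
obs 11: x=3 → posterior Gamma(39, 29/2)
obs 12: x=1 → posterior Gamma(40, 31/2)

alpha=40, beta=31/2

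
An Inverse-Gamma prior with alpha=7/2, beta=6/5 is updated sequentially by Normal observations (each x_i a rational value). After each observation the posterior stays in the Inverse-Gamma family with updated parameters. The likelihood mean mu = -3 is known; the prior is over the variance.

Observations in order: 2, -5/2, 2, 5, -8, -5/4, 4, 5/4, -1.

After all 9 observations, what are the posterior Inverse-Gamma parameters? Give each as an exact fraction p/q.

obs 1: x=2 → posterior Inverse-Gamma(4, 137/10)
obs 2: x=-5/2 → posterior Inverse-Gamma(9/2, 553/40)
obs 3: x=2 → posterior Inverse-Gamma(5, 1053/40)
obs 4: x=5 → posterior Inverse-Gamma(11/2, 2333/40)
obs 5: x=-8 → posterior Inverse-Gamma(6, 2833/40)
obs 6: x=-5/4 → posterior Inverse-Gamma(13/2, 11577/160)
obs 7: x=4 → posterior Inverse-Gamma(7, 15497/160)
obs 8: x=5/4 → posterior Inverse-Gamma(15/2, 8471/80)
obs 9: x=-1 → posterior Inverse-Gamma(8, 8631/80)

alpha=8, beta=8631/80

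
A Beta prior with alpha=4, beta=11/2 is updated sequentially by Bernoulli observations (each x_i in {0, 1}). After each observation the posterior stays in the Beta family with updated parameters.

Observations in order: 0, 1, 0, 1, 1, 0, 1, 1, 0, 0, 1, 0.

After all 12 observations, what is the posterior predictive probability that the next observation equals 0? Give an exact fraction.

obs 1: x=0 → posterior Beta(4, 13/2)
obs 2: x=1 → posterior Beta(5, 13/2)
obs 3: x=0 → posterior Beta(5, 15/2)
obs 4: x=1 → posterior Beta(6, 15/2)
obs 5: x=1 → posterior Beta(7, 15/2)
obs 6: x=0 → posterior Beta(7, 17/2)
obs 7: x=1 → posterior Beta(8, 17/2)
obs 8: x=1 → posterior Beta(9, 17/2)
obs 9: x=0 → posterior Beta(9, 19/2)
obs 10: x=0 → posterior Beta(9, 21/2)
obs 11: x=1 → posterior Beta(10, 21/2)
obs 12: x=0 → posterior Beta(10, 23/2)

23/43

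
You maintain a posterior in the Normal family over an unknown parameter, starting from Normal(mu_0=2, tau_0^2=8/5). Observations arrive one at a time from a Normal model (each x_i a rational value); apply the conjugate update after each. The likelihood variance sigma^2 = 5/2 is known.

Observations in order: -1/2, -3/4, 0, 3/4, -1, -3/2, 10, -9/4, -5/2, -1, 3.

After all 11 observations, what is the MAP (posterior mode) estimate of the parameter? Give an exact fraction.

118/201

obs 1: x=-1/2 → posterior Normal(42/41, 40/41)
obs 2: x=-3/4 → posterior Normal(10/19, 40/57)
obs 3: x=0 → posterior Normal(30/73, 40/73)
obs 4: x=3/4 → posterior Normal(42/89, 40/89)
obs 5: x=-1 → posterior Normal(26/105, 8/21)
obs 6: x=-3/2 → posterior Normal(2/121, 40/121)
obs 7: x=10 → posterior Normal(162/137, 40/137)
obs 8: x=-9/4 → posterior Normal(14/17, 40/153)
obs 9: x=-5/2 → posterior Normal(86/169, 40/169)
obs 10: x=-1 → posterior Normal(14/37, 8/37)
obs 11: x=3 → posterior Normal(118/201, 40/201)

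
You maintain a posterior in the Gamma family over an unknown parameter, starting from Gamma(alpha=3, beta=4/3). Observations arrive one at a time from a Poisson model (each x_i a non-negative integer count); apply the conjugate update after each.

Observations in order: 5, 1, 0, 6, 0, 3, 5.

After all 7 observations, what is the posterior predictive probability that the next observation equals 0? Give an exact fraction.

142108547152020037174224853515625/1925904380037276068854119113162752

obs 1: x=5 → posterior Gamma(8, 7/3)
obs 2: x=1 → posterior Gamma(9, 10/3)
obs 3: x=0 → posterior Gamma(9, 13/3)
obs 4: x=6 → posterior Gamma(15, 16/3)
obs 5: x=0 → posterior Gamma(15, 19/3)
obs 6: x=3 → posterior Gamma(18, 22/3)
obs 7: x=5 → posterior Gamma(23, 25/3)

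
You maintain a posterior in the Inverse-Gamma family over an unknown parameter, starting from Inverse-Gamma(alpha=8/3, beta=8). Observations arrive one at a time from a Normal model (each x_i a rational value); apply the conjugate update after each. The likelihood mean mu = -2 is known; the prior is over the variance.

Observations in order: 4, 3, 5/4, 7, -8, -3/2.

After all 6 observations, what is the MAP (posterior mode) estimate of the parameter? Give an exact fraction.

9831/640

obs 1: x=4 → posterior Inverse-Gamma(19/6, 26)
obs 2: x=3 → posterior Inverse-Gamma(11/3, 77/2)
obs 3: x=5/4 → posterior Inverse-Gamma(25/6, 1401/32)
obs 4: x=7 → posterior Inverse-Gamma(14/3, 2697/32)
obs 5: x=-8 → posterior Inverse-Gamma(31/6, 3273/32)
obs 6: x=-3/2 → posterior Inverse-Gamma(17/3, 3277/32)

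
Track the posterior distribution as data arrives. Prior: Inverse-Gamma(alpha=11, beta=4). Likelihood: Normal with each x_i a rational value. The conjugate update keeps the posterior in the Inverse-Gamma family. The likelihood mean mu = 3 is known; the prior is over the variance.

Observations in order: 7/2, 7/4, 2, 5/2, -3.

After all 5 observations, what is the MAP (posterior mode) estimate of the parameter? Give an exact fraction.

obs 1: x=7/2 → posterior Inverse-Gamma(23/2, 33/8)
obs 2: x=7/4 → posterior Inverse-Gamma(12, 157/32)
obs 3: x=2 → posterior Inverse-Gamma(25/2, 173/32)
obs 4: x=5/2 → posterior Inverse-Gamma(13, 177/32)
obs 5: x=-3 → posterior Inverse-Gamma(27/2, 753/32)

753/464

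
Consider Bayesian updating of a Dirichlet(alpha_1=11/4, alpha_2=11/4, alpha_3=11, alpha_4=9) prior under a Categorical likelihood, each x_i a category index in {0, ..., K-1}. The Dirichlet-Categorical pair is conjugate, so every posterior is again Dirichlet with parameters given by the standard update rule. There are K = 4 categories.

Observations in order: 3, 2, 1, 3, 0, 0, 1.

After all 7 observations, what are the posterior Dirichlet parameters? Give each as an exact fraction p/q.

obs 1: x=3 → posterior Dirichlet(11/4, 11/4, 11, 10)
obs 2: x=2 → posterior Dirichlet(11/4, 11/4, 12, 10)
obs 3: x=1 → posterior Dirichlet(11/4, 15/4, 12, 10)
obs 4: x=3 → posterior Dirichlet(11/4, 15/4, 12, 11)
obs 5: x=0 → posterior Dirichlet(15/4, 15/4, 12, 11)
obs 6: x=0 → posterior Dirichlet(19/4, 15/4, 12, 11)
obs 7: x=1 → posterior Dirichlet(19/4, 19/4, 12, 11)

alpha_1=19/4, alpha_2=19/4, alpha_3=12, alpha_4=11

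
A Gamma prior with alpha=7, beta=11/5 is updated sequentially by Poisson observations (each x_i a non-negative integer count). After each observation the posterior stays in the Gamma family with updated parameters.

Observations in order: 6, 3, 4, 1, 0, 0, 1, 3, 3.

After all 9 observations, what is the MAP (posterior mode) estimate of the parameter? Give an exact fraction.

obs 1: x=6 → posterior Gamma(13, 16/5)
obs 2: x=3 → posterior Gamma(16, 21/5)
obs 3: x=4 → posterior Gamma(20, 26/5)
obs 4: x=1 → posterior Gamma(21, 31/5)
obs 5: x=0 → posterior Gamma(21, 36/5)
obs 6: x=0 → posterior Gamma(21, 41/5)
obs 7: x=1 → posterior Gamma(22, 46/5)
obs 8: x=3 → posterior Gamma(25, 51/5)
obs 9: x=3 → posterior Gamma(28, 56/5)

135/56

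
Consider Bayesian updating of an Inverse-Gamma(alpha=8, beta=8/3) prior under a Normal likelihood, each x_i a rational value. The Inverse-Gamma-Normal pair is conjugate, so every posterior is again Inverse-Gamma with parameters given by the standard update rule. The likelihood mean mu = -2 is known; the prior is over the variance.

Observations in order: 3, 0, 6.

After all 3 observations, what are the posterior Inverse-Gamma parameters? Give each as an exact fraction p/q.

alpha=19/2, beta=295/6

obs 1: x=3 → posterior Inverse-Gamma(17/2, 91/6)
obs 2: x=0 → posterior Inverse-Gamma(9, 103/6)
obs 3: x=6 → posterior Inverse-Gamma(19/2, 295/6)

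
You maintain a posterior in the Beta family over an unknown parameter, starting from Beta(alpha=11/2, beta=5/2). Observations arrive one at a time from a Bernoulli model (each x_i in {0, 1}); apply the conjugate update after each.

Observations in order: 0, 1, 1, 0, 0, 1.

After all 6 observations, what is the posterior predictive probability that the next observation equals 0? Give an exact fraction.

11/28

obs 1: x=0 → posterior Beta(11/2, 7/2)
obs 2: x=1 → posterior Beta(13/2, 7/2)
obs 3: x=1 → posterior Beta(15/2, 7/2)
obs 4: x=0 → posterior Beta(15/2, 9/2)
obs 5: x=0 → posterior Beta(15/2, 11/2)
obs 6: x=1 → posterior Beta(17/2, 11/2)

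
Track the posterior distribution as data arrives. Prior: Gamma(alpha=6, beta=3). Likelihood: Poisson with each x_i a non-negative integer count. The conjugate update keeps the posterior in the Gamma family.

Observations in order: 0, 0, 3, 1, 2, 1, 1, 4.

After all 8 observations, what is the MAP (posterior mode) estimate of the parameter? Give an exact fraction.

obs 1: x=0 → posterior Gamma(6, 4)
obs 2: x=0 → posterior Gamma(6, 5)
obs 3: x=3 → posterior Gamma(9, 6)
obs 4: x=1 → posterior Gamma(10, 7)
obs 5: x=2 → posterior Gamma(12, 8)
obs 6: x=1 → posterior Gamma(13, 9)
obs 7: x=1 → posterior Gamma(14, 10)
obs 8: x=4 → posterior Gamma(18, 11)

17/11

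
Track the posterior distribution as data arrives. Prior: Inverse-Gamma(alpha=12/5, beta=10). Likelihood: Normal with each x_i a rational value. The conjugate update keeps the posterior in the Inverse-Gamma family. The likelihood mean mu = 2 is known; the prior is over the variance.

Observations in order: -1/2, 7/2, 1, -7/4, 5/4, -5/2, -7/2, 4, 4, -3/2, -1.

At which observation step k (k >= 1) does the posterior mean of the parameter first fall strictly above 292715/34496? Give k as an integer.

obs 1: x=-1/2 → posterior Inverse-Gamma(29/10, 105/8)
obs 2: x=7/2 → posterior Inverse-Gamma(17/5, 57/4)
obs 3: x=1 → posterior Inverse-Gamma(39/10, 59/4)
obs 4: x=-7/4 → posterior Inverse-Gamma(22/5, 697/32)
obs 5: x=5/4 → posterior Inverse-Gamma(49/10, 353/16)
obs 6: x=-5/2 → posterior Inverse-Gamma(27/5, 515/16)
obs 7: x=-7/2 → posterior Inverse-Gamma(59/10, 757/16)
obs 8: x=4 → posterior Inverse-Gamma(32/5, 789/16)
obs 9: x=4 → posterior Inverse-Gamma(69/10, 821/16)
obs 10: x=-3/2 → posterior Inverse-Gamma(37/5, 919/16)
obs 11: x=-1 → posterior Inverse-Gamma(79/10, 991/16)

k = 7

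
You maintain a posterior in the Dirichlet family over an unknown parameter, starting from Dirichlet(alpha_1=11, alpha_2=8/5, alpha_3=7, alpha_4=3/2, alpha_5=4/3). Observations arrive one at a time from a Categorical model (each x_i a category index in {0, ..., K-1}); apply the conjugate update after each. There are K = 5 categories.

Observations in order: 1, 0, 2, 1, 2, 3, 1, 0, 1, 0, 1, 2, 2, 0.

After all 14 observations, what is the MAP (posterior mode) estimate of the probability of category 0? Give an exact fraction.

obs 1: x=1 → posterior Dirichlet(11, 13/5, 7, 3/2, 4/3)
obs 2: x=0 → posterior Dirichlet(12, 13/5, 7, 3/2, 4/3)
obs 3: x=2 → posterior Dirichlet(12, 13/5, 8, 3/2, 4/3)
obs 4: x=1 → posterior Dirichlet(12, 18/5, 8, 3/2, 4/3)
obs 5: x=2 → posterior Dirichlet(12, 18/5, 9, 3/2, 4/3)
obs 6: x=3 → posterior Dirichlet(12, 18/5, 9, 5/2, 4/3)
obs 7: x=1 → posterior Dirichlet(12, 23/5, 9, 5/2, 4/3)
obs 8: x=0 → posterior Dirichlet(13, 23/5, 9, 5/2, 4/3)
obs 9: x=1 → posterior Dirichlet(13, 28/5, 9, 5/2, 4/3)
obs 10: x=0 → posterior Dirichlet(14, 28/5, 9, 5/2, 4/3)
obs 11: x=1 → posterior Dirichlet(14, 33/5, 9, 5/2, 4/3)
obs 12: x=2 → posterior Dirichlet(14, 33/5, 10, 5/2, 4/3)
obs 13: x=2 → posterior Dirichlet(14, 33/5, 11, 5/2, 4/3)
obs 14: x=0 → posterior Dirichlet(15, 33/5, 11, 5/2, 4/3)

420/943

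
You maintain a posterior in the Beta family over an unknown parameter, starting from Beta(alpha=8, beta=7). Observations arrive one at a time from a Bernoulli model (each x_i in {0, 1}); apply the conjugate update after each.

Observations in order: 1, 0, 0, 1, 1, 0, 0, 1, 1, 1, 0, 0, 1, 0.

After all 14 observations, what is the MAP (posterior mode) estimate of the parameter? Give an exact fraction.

obs 1: x=1 → posterior Beta(9, 7)
obs 2: x=0 → posterior Beta(9, 8)
obs 3: x=0 → posterior Beta(9, 9)
obs 4: x=1 → posterior Beta(10, 9)
obs 5: x=1 → posterior Beta(11, 9)
obs 6: x=0 → posterior Beta(11, 10)
obs 7: x=0 → posterior Beta(11, 11)
obs 8: x=1 → posterior Beta(12, 11)
obs 9: x=1 → posterior Beta(13, 11)
obs 10: x=1 → posterior Beta(14, 11)
obs 11: x=0 → posterior Beta(14, 12)
obs 12: x=0 → posterior Beta(14, 13)
obs 13: x=1 → posterior Beta(15, 13)
obs 14: x=0 → posterior Beta(15, 14)

14/27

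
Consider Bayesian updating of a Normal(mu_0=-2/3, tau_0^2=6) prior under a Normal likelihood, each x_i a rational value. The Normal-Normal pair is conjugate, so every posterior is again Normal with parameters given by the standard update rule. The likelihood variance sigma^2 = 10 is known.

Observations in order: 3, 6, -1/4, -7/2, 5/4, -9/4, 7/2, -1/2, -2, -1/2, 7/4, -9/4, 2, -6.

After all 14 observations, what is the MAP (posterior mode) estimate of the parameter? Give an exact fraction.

obs 1: x=3 → posterior Normal(17/24, 15/4)
obs 2: x=6 → posterior Normal(71/33, 30/11)
obs 3: x=-1/4 → posterior Normal(275/168, 15/7)
obs 4: x=-7/2 → posterior Normal(149/204, 30/17)
obs 5: x=5/4 → posterior Normal(97/120, 3/2)
obs 6: x=-9/4 → posterior Normal(113/276, 30/23)
obs 7: x=7/2 → posterior Normal(239/312, 15/13)
obs 8: x=-1/2 → posterior Normal(221/348, 30/29)
obs 9: x=-2 → posterior Normal(149/384, 15/16)
obs 10: x=-1/2 → posterior Normal(131/420, 6/7)
obs 11: x=7/4 → posterior Normal(97/228, 15/19)
obs 12: x=-9/4 → posterior Normal(113/492, 30/41)
obs 13: x=2 → posterior Normal(185/528, 15/22)
obs 14: x=-6 → posterior Normal(-31/564, 30/47)

-31/564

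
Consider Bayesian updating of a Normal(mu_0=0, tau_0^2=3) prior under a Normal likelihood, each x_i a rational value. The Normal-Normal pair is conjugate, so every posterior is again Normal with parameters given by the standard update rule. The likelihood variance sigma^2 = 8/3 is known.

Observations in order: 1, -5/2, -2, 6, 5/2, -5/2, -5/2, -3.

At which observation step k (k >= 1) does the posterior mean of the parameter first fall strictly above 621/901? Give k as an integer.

obs 1: x=1 → posterior Normal(9/17, 24/17)
obs 2: x=-5/2 → posterior Normal(-27/52, 12/13)
obs 3: x=-2 → posterior Normal(-9/10, 24/35)
obs 4: x=6 → posterior Normal(45/88, 6/11)
obs 5: x=5/2 → posterior Normal(45/53, 24/53)
obs 6: x=-5/2 → posterior Normal(45/124, 12/31)
obs 7: x=-5/2 → posterior Normal(0, 24/71)
obs 8: x=-3 → posterior Normal(-27/80, 3/10)

k = 5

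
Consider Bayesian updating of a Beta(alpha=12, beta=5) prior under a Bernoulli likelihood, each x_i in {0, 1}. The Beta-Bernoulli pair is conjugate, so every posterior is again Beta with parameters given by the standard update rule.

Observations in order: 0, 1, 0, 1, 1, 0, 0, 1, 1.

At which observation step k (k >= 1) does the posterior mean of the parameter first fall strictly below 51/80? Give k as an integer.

obs 1: x=0 → posterior Beta(12, 6)
obs 2: x=1 → posterior Beta(13, 6)
obs 3: x=0 → posterior Beta(13, 7)
obs 4: x=1 → posterior Beta(14, 7)
obs 5: x=1 → posterior Beta(15, 7)
obs 6: x=0 → posterior Beta(15, 8)
obs 7: x=0 → posterior Beta(15, 9)
obs 8: x=1 → posterior Beta(16, 9)
obs 9: x=1 → posterior Beta(17, 9)

k = 7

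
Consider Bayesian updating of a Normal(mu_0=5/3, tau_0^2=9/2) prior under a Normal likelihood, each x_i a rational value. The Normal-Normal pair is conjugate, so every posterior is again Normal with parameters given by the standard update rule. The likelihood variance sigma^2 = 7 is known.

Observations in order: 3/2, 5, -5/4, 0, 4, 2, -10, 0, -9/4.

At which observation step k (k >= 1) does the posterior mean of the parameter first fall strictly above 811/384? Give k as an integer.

obs 1: x=3/2 → posterior Normal(221/138, 63/23)
obs 2: x=5 → posterior Normal(491/192, 63/32)
obs 3: x=-5/4 → posterior Normal(847/492, 63/41)
obs 4: x=0 → posterior Normal(847/600, 63/50)
obs 5: x=4 → posterior Normal(1279/708, 63/59)
obs 6: x=2 → posterior Normal(1495/816, 63/68)
obs 7: x=-10 → posterior Normal(415/924, 9/11)
obs 8: x=0 → posterior Normal(415/1032, 63/86)
obs 9: x=-9/4 → posterior Normal(43/285, 63/95)

k = 2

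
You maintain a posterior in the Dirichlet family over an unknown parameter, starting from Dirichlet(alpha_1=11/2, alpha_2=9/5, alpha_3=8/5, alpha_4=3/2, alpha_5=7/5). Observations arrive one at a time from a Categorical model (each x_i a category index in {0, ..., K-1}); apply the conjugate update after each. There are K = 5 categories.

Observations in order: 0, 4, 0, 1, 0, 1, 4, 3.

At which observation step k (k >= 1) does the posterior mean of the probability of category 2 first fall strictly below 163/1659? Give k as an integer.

k = 5

obs 1: x=0 → posterior Dirichlet(13/2, 9/5, 8/5, 3/2, 7/5)
obs 2: x=4 → posterior Dirichlet(13/2, 9/5, 8/5, 3/2, 12/5)
obs 3: x=0 → posterior Dirichlet(15/2, 9/5, 8/5, 3/2, 12/5)
obs 4: x=1 → posterior Dirichlet(15/2, 14/5, 8/5, 3/2, 12/5)
obs 5: x=0 → posterior Dirichlet(17/2, 14/5, 8/5, 3/2, 12/5)
obs 6: x=1 → posterior Dirichlet(17/2, 19/5, 8/5, 3/2, 12/5)
obs 7: x=4 → posterior Dirichlet(17/2, 19/5, 8/5, 3/2, 17/5)
obs 8: x=3 → posterior Dirichlet(17/2, 19/5, 8/5, 5/2, 17/5)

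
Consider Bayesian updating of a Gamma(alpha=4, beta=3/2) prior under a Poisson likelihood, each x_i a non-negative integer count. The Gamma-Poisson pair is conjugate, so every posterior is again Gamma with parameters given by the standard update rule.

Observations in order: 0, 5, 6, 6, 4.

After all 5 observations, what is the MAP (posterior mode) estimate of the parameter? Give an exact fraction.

48/13

obs 1: x=0 → posterior Gamma(4, 5/2)
obs 2: x=5 → posterior Gamma(9, 7/2)
obs 3: x=6 → posterior Gamma(15, 9/2)
obs 4: x=6 → posterior Gamma(21, 11/2)
obs 5: x=4 → posterior Gamma(25, 13/2)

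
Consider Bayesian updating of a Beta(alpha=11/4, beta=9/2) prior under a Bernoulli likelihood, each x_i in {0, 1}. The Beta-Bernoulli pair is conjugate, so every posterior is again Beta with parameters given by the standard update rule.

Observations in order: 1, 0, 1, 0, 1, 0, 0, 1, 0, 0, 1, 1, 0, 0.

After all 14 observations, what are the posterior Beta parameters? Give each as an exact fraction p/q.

obs 1: x=1 → posterior Beta(15/4, 9/2)
obs 2: x=0 → posterior Beta(15/4, 11/2)
obs 3: x=1 → posterior Beta(19/4, 11/2)
obs 4: x=0 → posterior Beta(19/4, 13/2)
obs 5: x=1 → posterior Beta(23/4, 13/2)
obs 6: x=0 → posterior Beta(23/4, 15/2)
obs 7: x=0 → posterior Beta(23/4, 17/2)
obs 8: x=1 → posterior Beta(27/4, 17/2)
obs 9: x=0 → posterior Beta(27/4, 19/2)
obs 10: x=0 → posterior Beta(27/4, 21/2)
obs 11: x=1 → posterior Beta(31/4, 21/2)
obs 12: x=1 → posterior Beta(35/4, 21/2)
obs 13: x=0 → posterior Beta(35/4, 23/2)
obs 14: x=0 → posterior Beta(35/4, 25/2)

alpha=35/4, beta=25/2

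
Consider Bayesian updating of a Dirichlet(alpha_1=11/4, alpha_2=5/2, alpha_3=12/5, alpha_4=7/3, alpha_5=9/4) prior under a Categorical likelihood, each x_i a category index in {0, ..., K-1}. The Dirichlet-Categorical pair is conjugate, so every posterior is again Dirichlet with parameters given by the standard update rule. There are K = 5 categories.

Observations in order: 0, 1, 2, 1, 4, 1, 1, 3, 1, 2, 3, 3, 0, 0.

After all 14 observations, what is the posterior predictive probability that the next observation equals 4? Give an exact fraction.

195/1574

obs 1: x=0 → posterior Dirichlet(15/4, 5/2, 12/5, 7/3, 9/4)
obs 2: x=1 → posterior Dirichlet(15/4, 7/2, 12/5, 7/3, 9/4)
obs 3: x=2 → posterior Dirichlet(15/4, 7/2, 17/5, 7/3, 9/4)
obs 4: x=1 → posterior Dirichlet(15/4, 9/2, 17/5, 7/3, 9/4)
obs 5: x=4 → posterior Dirichlet(15/4, 9/2, 17/5, 7/3, 13/4)
obs 6: x=1 → posterior Dirichlet(15/4, 11/2, 17/5, 7/3, 13/4)
obs 7: x=1 → posterior Dirichlet(15/4, 13/2, 17/5, 7/3, 13/4)
obs 8: x=3 → posterior Dirichlet(15/4, 13/2, 17/5, 10/3, 13/4)
obs 9: x=1 → posterior Dirichlet(15/4, 15/2, 17/5, 10/3, 13/4)
obs 10: x=2 → posterior Dirichlet(15/4, 15/2, 22/5, 10/3, 13/4)
obs 11: x=3 → posterior Dirichlet(15/4, 15/2, 22/5, 13/3, 13/4)
obs 12: x=3 → posterior Dirichlet(15/4, 15/2, 22/5, 16/3, 13/4)
obs 13: x=0 → posterior Dirichlet(19/4, 15/2, 22/5, 16/3, 13/4)
obs 14: x=0 → posterior Dirichlet(23/4, 15/2, 22/5, 16/3, 13/4)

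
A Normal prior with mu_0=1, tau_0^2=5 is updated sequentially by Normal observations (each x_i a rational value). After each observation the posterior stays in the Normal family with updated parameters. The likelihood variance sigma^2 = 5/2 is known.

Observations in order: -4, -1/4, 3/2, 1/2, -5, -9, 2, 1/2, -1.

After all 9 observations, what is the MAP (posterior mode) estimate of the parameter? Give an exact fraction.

-3/2

obs 1: x=-4 → posterior Normal(-7/3, 5/3)
obs 2: x=-1/4 → posterior Normal(-3/2, 1)
obs 3: x=3/2 → posterior Normal(-9/14, 5/7)
obs 4: x=1/2 → posterior Normal(-7/18, 5/9)
obs 5: x=-5 → posterior Normal(-27/22, 5/11)
obs 6: x=-9 → posterior Normal(-63/26, 5/13)
obs 7: x=2 → posterior Normal(-11/6, 1/3)
obs 8: x=1/2 → posterior Normal(-53/34, 5/17)
obs 9: x=-1 → posterior Normal(-3/2, 5/19)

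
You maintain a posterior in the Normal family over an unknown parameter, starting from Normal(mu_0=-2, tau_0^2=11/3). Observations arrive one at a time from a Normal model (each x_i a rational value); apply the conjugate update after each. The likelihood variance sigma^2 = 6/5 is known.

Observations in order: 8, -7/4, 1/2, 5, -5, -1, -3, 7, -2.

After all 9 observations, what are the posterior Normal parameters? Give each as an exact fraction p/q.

obs 1: x=8 → posterior Normal(404/73, 66/73)
obs 2: x=-7/4 → posterior Normal(1231/512, 33/64)
obs 3: x=1/2 → posterior Normal(447/244, 22/61)
obs 4: x=5 → posterior Normal(2441/952, 33/119)
obs 5: x=-5 → posterior Normal(1341/1172, 66/293)
obs 6: x=-1 → posterior Normal(1121/1392, 11/58)
obs 7: x=-3 → posterior Normal(461/1612, 66/403)
obs 8: x=7 → posterior Normal(2001/1832, 33/229)
obs 9: x=-2 → posterior Normal(1561/2052, 22/171)

mu_0=1561/2052, tau_0^2=22/171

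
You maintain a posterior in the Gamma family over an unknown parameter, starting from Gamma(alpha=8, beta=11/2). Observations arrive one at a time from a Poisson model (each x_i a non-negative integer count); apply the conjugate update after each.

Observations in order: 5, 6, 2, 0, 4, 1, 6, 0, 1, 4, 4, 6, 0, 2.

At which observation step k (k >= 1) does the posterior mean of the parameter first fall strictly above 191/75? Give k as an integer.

k = 7

obs 1: x=5 → posterior Gamma(13, 13/2)
obs 2: x=6 → posterior Gamma(19, 15/2)
obs 3: x=2 → posterior Gamma(21, 17/2)
obs 4: x=0 → posterior Gamma(21, 19/2)
obs 5: x=4 → posterior Gamma(25, 21/2)
obs 6: x=1 → posterior Gamma(26, 23/2)
obs 7: x=6 → posterior Gamma(32, 25/2)
obs 8: x=0 → posterior Gamma(32, 27/2)
obs 9: x=1 → posterior Gamma(33, 29/2)
obs 10: x=4 → posterior Gamma(37, 31/2)
obs 11: x=4 → posterior Gamma(41, 33/2)
obs 12: x=6 → posterior Gamma(47, 35/2)
obs 13: x=0 → posterior Gamma(47, 37/2)
obs 14: x=2 → posterior Gamma(49, 39/2)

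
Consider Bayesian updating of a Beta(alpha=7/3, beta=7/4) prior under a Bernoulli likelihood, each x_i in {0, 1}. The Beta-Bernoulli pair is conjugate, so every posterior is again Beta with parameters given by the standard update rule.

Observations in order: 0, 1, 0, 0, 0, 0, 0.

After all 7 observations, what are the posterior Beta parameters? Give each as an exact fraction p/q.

obs 1: x=0 → posterior Beta(7/3, 11/4)
obs 2: x=1 → posterior Beta(10/3, 11/4)
obs 3: x=0 → posterior Beta(10/3, 15/4)
obs 4: x=0 → posterior Beta(10/3, 19/4)
obs 5: x=0 → posterior Beta(10/3, 23/4)
obs 6: x=0 → posterior Beta(10/3, 27/4)
obs 7: x=0 → posterior Beta(10/3, 31/4)

alpha=10/3, beta=31/4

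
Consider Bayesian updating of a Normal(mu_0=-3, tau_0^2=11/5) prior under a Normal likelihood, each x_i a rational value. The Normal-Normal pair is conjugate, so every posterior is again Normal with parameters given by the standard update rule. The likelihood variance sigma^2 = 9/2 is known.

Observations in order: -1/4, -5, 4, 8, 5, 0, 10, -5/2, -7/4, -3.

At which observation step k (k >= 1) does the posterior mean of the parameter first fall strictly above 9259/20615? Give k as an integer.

obs 1: x=-1/4 → posterior Normal(-281/134, 99/67)
obs 2: x=-5 → posterior Normal(-501/178, 99/89)
obs 3: x=4 → posterior Normal(-325/222, 33/37)
obs 4: x=8 → posterior Normal(27/266, 99/133)
obs 5: x=5 → posterior Normal(247/310, 99/155)
obs 6: x=0 → posterior Normal(247/354, 33/59)
obs 7: x=10 → posterior Normal(687/398, 99/199)
obs 8: x=-5/2 → posterior Normal(577/442, 99/221)
obs 9: x=-7/4 → posterior Normal(250/243, 11/27)
obs 10: x=-3 → posterior Normal(184/265, 99/265)

k = 5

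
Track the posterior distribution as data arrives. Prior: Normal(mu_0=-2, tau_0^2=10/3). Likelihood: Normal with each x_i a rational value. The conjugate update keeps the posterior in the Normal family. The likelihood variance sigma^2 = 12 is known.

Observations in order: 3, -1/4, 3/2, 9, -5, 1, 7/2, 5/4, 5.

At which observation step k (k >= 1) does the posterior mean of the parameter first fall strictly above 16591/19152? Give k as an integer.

k = 9

obs 1: x=3 → posterior Normal(-21/23, 60/23)
obs 2: x=-1/4 → posterior Normal(-89/112, 15/7)
obs 3: x=3/2 → posterior Normal(-59/132, 20/11)
obs 4: x=9 → posterior Normal(121/152, 30/19)
obs 5: x=-5 → posterior Normal(21/172, 60/43)
obs 6: x=1 → posterior Normal(41/192, 5/4)
obs 7: x=7/2 → posterior Normal(111/212, 60/53)
obs 8: x=5/4 → posterior Normal(17/29, 30/29)
obs 9: x=5 → posterior Normal(59/63, 20/21)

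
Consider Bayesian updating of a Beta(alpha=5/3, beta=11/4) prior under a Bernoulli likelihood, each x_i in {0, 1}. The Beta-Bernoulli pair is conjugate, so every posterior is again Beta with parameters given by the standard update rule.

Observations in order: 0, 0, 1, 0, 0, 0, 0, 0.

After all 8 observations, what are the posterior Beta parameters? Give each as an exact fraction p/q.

alpha=8/3, beta=39/4

obs 1: x=0 → posterior Beta(5/3, 15/4)
obs 2: x=0 → posterior Beta(5/3, 19/4)
obs 3: x=1 → posterior Beta(8/3, 19/4)
obs 4: x=0 → posterior Beta(8/3, 23/4)
obs 5: x=0 → posterior Beta(8/3, 27/4)
obs 6: x=0 → posterior Beta(8/3, 31/4)
obs 7: x=0 → posterior Beta(8/3, 35/4)
obs 8: x=0 → posterior Beta(8/3, 39/4)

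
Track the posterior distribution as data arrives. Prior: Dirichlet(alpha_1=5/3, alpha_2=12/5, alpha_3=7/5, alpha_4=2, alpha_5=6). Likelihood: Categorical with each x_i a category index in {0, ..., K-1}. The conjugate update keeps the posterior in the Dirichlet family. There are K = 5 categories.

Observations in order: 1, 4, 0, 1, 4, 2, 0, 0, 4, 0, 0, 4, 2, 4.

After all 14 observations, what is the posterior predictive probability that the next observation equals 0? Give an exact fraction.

obs 1: x=1 → posterior Dirichlet(5/3, 17/5, 7/5, 2, 6)
obs 2: x=4 → posterior Dirichlet(5/3, 17/5, 7/5, 2, 7)
obs 3: x=0 → posterior Dirichlet(8/3, 17/5, 7/5, 2, 7)
obs 4: x=1 → posterior Dirichlet(8/3, 22/5, 7/5, 2, 7)
obs 5: x=4 → posterior Dirichlet(8/3, 22/5, 7/5, 2, 8)
obs 6: x=2 → posterior Dirichlet(8/3, 22/5, 12/5, 2, 8)
obs 7: x=0 → posterior Dirichlet(11/3, 22/5, 12/5, 2, 8)
obs 8: x=0 → posterior Dirichlet(14/3, 22/5, 12/5, 2, 8)
obs 9: x=4 → posterior Dirichlet(14/3, 22/5, 12/5, 2, 9)
obs 10: x=0 → posterior Dirichlet(17/3, 22/5, 12/5, 2, 9)
obs 11: x=0 → posterior Dirichlet(20/3, 22/5, 12/5, 2, 9)
obs 12: x=4 → posterior Dirichlet(20/3, 22/5, 12/5, 2, 10)
obs 13: x=2 → posterior Dirichlet(20/3, 22/5, 17/5, 2, 10)
obs 14: x=4 → posterior Dirichlet(20/3, 22/5, 17/5, 2, 11)

25/103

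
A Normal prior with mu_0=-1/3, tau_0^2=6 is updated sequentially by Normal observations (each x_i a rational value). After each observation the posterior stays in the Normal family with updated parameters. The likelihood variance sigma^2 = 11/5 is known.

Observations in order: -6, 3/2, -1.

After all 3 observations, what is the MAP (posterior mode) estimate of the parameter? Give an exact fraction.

obs 1: x=-6 → posterior Normal(-551/123, 66/41)
obs 2: x=3/2 → posterior Normal(-416/213, 66/71)
obs 3: x=-1 → posterior Normal(-506/303, 66/101)

-506/303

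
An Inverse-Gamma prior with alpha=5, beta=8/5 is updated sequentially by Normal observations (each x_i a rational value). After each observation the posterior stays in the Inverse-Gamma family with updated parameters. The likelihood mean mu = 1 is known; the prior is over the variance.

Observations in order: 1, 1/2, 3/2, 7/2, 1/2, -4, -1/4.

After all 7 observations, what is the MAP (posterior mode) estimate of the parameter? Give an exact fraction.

obs 1: x=1 → posterior Inverse-Gamma(11/2, 8/5)
obs 2: x=1/2 → posterior Inverse-Gamma(6, 69/40)
obs 3: x=3/2 → posterior Inverse-Gamma(13/2, 37/20)
obs 4: x=7/2 → posterior Inverse-Gamma(7, 199/40)
obs 5: x=1/2 → posterior Inverse-Gamma(15/2, 51/10)
obs 6: x=-4 → posterior Inverse-Gamma(8, 88/5)
obs 7: x=-1/4 → posterior Inverse-Gamma(17/2, 2941/160)

2941/1520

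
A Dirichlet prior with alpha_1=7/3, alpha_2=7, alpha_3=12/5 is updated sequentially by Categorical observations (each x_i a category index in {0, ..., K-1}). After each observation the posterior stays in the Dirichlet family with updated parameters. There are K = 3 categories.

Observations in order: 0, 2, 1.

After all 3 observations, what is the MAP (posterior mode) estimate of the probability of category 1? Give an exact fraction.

obs 1: x=0 → posterior Dirichlet(10/3, 7, 12/5)
obs 2: x=2 → posterior Dirichlet(10/3, 7, 17/5)
obs 3: x=1 → posterior Dirichlet(10/3, 8, 17/5)

105/176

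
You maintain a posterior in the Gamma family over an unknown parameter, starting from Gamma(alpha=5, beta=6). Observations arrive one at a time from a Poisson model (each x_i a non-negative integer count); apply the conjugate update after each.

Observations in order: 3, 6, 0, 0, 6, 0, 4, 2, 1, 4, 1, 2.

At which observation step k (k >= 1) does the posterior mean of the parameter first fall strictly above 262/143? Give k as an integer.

k = 7

obs 1: x=3 → posterior Gamma(8, 7)
obs 2: x=6 → posterior Gamma(14, 8)
obs 3: x=0 → posterior Gamma(14, 9)
obs 4: x=0 → posterior Gamma(14, 10)
obs 5: x=6 → posterior Gamma(20, 11)
obs 6: x=0 → posterior Gamma(20, 12)
obs 7: x=4 → posterior Gamma(24, 13)
obs 8: x=2 → posterior Gamma(26, 14)
obs 9: x=1 → posterior Gamma(27, 15)
obs 10: x=4 → posterior Gamma(31, 16)
obs 11: x=1 → posterior Gamma(32, 17)
obs 12: x=2 → posterior Gamma(34, 18)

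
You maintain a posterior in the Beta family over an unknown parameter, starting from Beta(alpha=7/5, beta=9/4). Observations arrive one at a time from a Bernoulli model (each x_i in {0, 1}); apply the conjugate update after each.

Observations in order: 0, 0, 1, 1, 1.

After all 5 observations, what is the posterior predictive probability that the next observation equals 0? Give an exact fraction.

obs 1: x=0 → posterior Beta(7/5, 13/4)
obs 2: x=0 → posterior Beta(7/5, 17/4)
obs 3: x=1 → posterior Beta(12/5, 17/4)
obs 4: x=1 → posterior Beta(17/5, 17/4)
obs 5: x=1 → posterior Beta(22/5, 17/4)

85/173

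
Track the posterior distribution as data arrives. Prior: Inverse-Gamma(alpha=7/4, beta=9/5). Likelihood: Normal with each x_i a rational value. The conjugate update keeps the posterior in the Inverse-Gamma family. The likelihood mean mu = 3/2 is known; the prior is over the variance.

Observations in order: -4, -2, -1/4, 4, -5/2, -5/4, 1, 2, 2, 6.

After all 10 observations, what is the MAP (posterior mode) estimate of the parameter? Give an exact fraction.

129/20

obs 1: x=-4 → posterior Inverse-Gamma(9/4, 677/40)
obs 2: x=-2 → posterior Inverse-Gamma(11/4, 461/20)
obs 3: x=-1/4 → posterior Inverse-Gamma(13/4, 3933/160)
obs 4: x=4 → posterior Inverse-Gamma(15/4, 4433/160)
obs 5: x=-5/2 → posterior Inverse-Gamma(17/4, 5713/160)
obs 6: x=-5/4 → posterior Inverse-Gamma(19/4, 3159/80)
obs 7: x=1 → posterior Inverse-Gamma(21/4, 3169/80)
obs 8: x=2 → posterior Inverse-Gamma(23/4, 3179/80)
obs 9: x=2 → posterior Inverse-Gamma(25/4, 3189/80)
obs 10: x=6 → posterior Inverse-Gamma(27/4, 3999/80)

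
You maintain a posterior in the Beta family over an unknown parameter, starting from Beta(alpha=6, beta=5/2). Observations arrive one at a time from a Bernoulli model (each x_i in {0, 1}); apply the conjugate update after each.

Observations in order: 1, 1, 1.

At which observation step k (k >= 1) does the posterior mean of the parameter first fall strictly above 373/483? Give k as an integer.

k = 3

obs 1: x=1 → posterior Beta(7, 5/2)
obs 2: x=1 → posterior Beta(8, 5/2)
obs 3: x=1 → posterior Beta(9, 5/2)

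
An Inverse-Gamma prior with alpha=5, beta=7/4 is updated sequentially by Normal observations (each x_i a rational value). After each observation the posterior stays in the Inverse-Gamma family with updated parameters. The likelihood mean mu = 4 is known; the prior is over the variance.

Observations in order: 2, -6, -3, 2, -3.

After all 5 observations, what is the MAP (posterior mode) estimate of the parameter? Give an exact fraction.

obs 1: x=2 → posterior Inverse-Gamma(11/2, 15/4)
obs 2: x=-6 → posterior Inverse-Gamma(6, 215/4)
obs 3: x=-3 → posterior Inverse-Gamma(13/2, 313/4)
obs 4: x=2 → posterior Inverse-Gamma(7, 321/4)
obs 5: x=-3 → posterior Inverse-Gamma(15/2, 419/4)

419/34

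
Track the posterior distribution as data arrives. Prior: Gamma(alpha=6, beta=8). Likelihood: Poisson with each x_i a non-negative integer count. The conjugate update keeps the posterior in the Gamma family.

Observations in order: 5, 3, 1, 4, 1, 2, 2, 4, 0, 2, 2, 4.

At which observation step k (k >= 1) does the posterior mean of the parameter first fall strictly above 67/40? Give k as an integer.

obs 1: x=5 → posterior Gamma(11, 9)
obs 2: x=3 → posterior Gamma(14, 10)
obs 3: x=1 → posterior Gamma(15, 11)
obs 4: x=4 → posterior Gamma(19, 12)
obs 5: x=1 → posterior Gamma(20, 13)
obs 6: x=2 → posterior Gamma(22, 14)
obs 7: x=2 → posterior Gamma(24, 15)
obs 8: x=4 → posterior Gamma(28, 16)
obs 9: x=0 → posterior Gamma(28, 17)
obs 10: x=2 → posterior Gamma(30, 18)
obs 11: x=2 → posterior Gamma(32, 19)
obs 12: x=4 → posterior Gamma(36, 20)

k = 8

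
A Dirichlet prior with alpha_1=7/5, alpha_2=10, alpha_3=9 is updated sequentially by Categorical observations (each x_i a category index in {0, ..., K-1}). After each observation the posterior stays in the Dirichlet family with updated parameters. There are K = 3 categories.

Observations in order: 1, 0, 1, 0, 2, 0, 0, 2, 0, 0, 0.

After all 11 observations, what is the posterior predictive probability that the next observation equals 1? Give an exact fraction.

obs 1: x=1 → posterior Dirichlet(7/5, 11, 9)
obs 2: x=0 → posterior Dirichlet(12/5, 11, 9)
obs 3: x=1 → posterior Dirichlet(12/5, 12, 9)
obs 4: x=0 → posterior Dirichlet(17/5, 12, 9)
obs 5: x=2 → posterior Dirichlet(17/5, 12, 10)
obs 6: x=0 → posterior Dirichlet(22/5, 12, 10)
obs 7: x=0 → posterior Dirichlet(27/5, 12, 10)
obs 8: x=2 → posterior Dirichlet(27/5, 12, 11)
obs 9: x=0 → posterior Dirichlet(32/5, 12, 11)
obs 10: x=0 → posterior Dirichlet(37/5, 12, 11)
obs 11: x=0 → posterior Dirichlet(42/5, 12, 11)

60/157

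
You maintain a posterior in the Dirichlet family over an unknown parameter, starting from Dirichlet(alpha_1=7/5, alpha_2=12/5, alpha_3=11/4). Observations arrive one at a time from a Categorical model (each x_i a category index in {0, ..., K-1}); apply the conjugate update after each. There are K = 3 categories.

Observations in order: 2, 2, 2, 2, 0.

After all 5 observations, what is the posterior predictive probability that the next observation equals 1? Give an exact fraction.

obs 1: x=2 → posterior Dirichlet(7/5, 12/5, 15/4)
obs 2: x=2 → posterior Dirichlet(7/5, 12/5, 19/4)
obs 3: x=2 → posterior Dirichlet(7/5, 12/5, 23/4)
obs 4: x=2 → posterior Dirichlet(7/5, 12/5, 27/4)
obs 5: x=0 → posterior Dirichlet(12/5, 12/5, 27/4)

16/77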